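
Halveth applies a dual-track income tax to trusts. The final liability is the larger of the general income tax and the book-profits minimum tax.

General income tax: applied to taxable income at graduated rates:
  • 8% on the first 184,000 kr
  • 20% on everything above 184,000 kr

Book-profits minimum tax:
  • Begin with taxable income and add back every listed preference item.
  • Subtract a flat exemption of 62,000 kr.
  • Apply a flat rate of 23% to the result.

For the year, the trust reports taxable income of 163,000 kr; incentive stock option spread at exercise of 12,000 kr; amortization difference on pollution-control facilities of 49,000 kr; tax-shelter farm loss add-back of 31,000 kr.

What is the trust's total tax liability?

Book-profits minimum tax:
  Adjusted income: 163,000 kr + 12,000 kr + 49,000 kr + 31,000 kr = 255,000 kr
  Less exemption 62,000 kr → base 193,000 kr
  193,000 kr × 23% = 44,390 kr

General income tax:
  163,000 kr × 8% = 13,040 kr

44,390 kr > 13,040 kr, so the book-profits minimum tax is the binding amount.

44,390 kr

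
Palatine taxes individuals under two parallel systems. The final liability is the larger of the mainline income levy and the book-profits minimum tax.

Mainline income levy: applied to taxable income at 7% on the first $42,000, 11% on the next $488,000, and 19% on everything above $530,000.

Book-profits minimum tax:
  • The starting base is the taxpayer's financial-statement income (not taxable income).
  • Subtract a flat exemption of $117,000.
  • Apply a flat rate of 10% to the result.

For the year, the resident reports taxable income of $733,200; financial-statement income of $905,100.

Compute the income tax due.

Book-profits minimum tax:
  Base (financial-statement income): $905,100
  Less exemption $117,000 → base $788,100
  $788,100 × 10% = $78,810

Mainline income levy:
  $42,000 × 7% = $2,940
  $488,000 × 11% = $53,680
  $203,200 × 19% = $38,608
  → $95,228

$95,228 > $78,810, so the mainline income levy governs.

$95,228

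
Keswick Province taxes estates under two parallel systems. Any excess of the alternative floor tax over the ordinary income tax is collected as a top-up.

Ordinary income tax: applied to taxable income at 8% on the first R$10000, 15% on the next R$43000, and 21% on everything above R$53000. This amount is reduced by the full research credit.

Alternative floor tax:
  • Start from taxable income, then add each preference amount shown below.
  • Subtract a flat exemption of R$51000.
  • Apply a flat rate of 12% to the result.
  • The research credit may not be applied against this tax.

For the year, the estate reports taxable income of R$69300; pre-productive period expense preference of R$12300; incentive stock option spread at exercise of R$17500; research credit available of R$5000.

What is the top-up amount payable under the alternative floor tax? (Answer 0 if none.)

R$99

Alternative floor tax:
  Adjusted income: R$69300 + R$12300 + R$17500 = R$99100
  Less exemption R$51000 → base R$48100
  R$48100 × 12% = R$5772

Ordinary income tax:
  R$10000 × 8% = R$800
  R$43000 × 15% = R$6450
  R$16300 × 21% = R$3423
  → R$10673
  Less research credit R$5000 → R$5673

Excess of alternative floor tax over ordinary income tax: R$5772 − R$5673 = R$99.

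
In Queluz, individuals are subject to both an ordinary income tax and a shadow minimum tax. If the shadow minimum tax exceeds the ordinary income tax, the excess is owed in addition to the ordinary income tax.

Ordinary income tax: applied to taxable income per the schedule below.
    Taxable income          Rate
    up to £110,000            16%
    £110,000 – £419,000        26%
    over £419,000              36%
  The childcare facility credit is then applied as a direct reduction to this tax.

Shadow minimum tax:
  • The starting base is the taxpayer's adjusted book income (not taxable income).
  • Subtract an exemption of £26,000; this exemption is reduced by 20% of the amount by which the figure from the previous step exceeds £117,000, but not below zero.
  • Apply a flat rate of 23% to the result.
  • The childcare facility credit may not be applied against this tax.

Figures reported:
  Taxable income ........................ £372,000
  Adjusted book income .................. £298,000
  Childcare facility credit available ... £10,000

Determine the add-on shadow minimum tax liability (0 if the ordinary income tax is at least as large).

Ordinary income tax:
  £110,000 × 16% = £17,600
  £262,000 × 26% = £68,120
  → £85,720
  Less childcare facility credit £10,000 → £75,720

Shadow minimum tax:
  Base (adjusted book income): £298,000
  Exemption: 20% × (£298,000 − £117,000) = £36,200 ≥ £26,000, so the exemption is fully phased out
  Base: £298,000 − £0 = £298,000
  £298,000 × 23% = £68,540

£68,540 ≤ £75,720, so no add-on is due.

£0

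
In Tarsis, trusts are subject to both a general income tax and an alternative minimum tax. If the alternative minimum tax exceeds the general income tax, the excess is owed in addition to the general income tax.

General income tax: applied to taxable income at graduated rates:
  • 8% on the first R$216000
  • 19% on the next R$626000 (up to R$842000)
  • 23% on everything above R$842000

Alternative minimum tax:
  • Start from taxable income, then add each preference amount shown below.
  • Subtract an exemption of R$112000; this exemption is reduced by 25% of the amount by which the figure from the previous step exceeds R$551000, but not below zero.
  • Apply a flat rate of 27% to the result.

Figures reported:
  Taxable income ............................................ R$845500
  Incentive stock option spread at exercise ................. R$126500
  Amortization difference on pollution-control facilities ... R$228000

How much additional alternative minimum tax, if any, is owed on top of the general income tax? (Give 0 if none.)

General income tax:
  R$216000 × 8% = R$17280
  R$626000 × 19% = R$118940
  R$3500 × 23% = R$805
  → R$137025

Alternative minimum tax:
  Adjusted income: R$845500 + R$126500 + R$228000 = R$1200000
  Exemption: 25% × (R$1200000 − R$551000) = R$162250 ≥ R$112000, so the exemption is fully phased out
  Base: R$1200000 − R$0 = R$1200000
  R$1200000 × 27% = R$324000

Excess of alternative minimum tax over general income tax: R$324000 − R$137025 = R$186975.

R$186975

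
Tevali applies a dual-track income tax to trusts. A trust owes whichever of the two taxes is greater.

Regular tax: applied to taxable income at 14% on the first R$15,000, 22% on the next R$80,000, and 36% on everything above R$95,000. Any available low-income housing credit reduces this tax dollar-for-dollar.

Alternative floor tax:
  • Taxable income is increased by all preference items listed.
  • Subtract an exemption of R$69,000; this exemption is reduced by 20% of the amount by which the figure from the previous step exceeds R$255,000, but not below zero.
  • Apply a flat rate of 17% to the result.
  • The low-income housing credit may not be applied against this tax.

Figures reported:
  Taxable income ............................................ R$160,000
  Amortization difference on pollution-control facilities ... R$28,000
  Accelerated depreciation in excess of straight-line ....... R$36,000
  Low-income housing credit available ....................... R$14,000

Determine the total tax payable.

R$29,100

Regular tax:
  R$15,000 × 14% = R$2,100
  R$80,000 × 22% = R$17,600
  R$65,000 × 36% = R$23,400
  → R$43,100
  Less low-income housing credit R$14,000 → R$29,100

Alternative floor tax:
  Adjusted income: R$160,000 + R$28,000 + R$36,000 = R$224,000
  Exemption: R$224,000 ≤ R$255,000, so full R$69,000 applies
  Base: R$224,000 − R$69,000 = R$155,000
  R$155,000 × 17% = R$26,350

R$29,100 > R$26,350, so the regular tax governs.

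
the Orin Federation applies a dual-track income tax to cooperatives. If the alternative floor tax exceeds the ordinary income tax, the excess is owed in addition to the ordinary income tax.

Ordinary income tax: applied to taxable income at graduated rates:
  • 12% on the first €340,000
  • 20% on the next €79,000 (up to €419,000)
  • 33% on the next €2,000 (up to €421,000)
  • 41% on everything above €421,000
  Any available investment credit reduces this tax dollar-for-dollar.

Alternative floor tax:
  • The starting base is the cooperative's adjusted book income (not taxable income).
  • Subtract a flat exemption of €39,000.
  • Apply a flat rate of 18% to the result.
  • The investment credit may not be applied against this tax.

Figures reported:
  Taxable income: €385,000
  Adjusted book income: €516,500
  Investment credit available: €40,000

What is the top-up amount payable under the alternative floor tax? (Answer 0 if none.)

€76,150

Alternative floor tax:
  Base (adjusted book income): €516,500
  Less exemption €39,000 → base €477,500
  €477,500 × 18% = €85,950

Ordinary income tax:
  €340,000 × 12% = €40,800
  €45,000 × 20% = €9,000
  → €49,800
  Less investment credit €40,000 → €9,800

Excess of alternative floor tax over ordinary income tax: €85,950 − €9,800 = €76,150.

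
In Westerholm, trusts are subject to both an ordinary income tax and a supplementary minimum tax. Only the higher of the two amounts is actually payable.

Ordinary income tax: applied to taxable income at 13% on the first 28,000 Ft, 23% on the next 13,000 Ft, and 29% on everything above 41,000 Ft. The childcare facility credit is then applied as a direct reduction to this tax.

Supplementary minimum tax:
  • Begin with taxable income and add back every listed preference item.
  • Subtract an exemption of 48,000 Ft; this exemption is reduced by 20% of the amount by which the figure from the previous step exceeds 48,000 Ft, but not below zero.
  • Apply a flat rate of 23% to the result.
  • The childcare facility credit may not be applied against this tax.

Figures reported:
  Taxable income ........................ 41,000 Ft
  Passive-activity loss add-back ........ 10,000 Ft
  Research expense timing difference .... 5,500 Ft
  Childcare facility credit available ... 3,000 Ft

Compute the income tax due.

3,630 Ft

Supplementary minimum tax:
  Adjusted income: 41,000 Ft + 10,000 Ft + 5,500 Ft = 56,500 Ft
  Exemption: 48,000 Ft − 20% × (56,500 Ft − 48,000 Ft) = 48,000 Ft − 1,700 Ft = 46,300 Ft
  Base: 56,500 Ft − 46,300 Ft = 10,200 Ft
  10,200 Ft × 23% = 2,346 Ft

Ordinary income tax:
  28,000 Ft × 13% = 3,640 Ft
  13,000 Ft × 23% = 2,990 Ft
  → 6,630 Ft
  Less childcare facility credit 3,000 Ft → 3,630 Ft

3,630 Ft > 2,346 Ft, so the ordinary income tax governs.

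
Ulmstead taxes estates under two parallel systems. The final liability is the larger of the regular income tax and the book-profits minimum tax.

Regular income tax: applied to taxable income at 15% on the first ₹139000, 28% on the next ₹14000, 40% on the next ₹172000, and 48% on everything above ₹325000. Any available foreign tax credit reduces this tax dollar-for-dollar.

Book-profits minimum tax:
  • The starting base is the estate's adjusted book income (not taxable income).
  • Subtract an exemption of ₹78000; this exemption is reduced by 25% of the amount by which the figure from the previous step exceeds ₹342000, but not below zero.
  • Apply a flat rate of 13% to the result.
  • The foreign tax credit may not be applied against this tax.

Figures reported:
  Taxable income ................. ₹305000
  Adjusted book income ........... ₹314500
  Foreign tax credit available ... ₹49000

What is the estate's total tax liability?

₹36570

Regular income tax:
  ₹139000 × 15% = ₹20850
  ₹14000 × 28% = ₹3920
  ₹152000 × 40% = ₹60800
  → ₹85570
  Less foreign tax credit ₹49000 → ₹36570

Book-profits minimum tax:
  Base (adjusted book income): ₹314500
  Exemption: ₹314500 ≤ ₹342000, so full ₹78000 applies
  Base: ₹314500 − ₹78000 = ₹236500
  ₹236500 × 13% = ₹30745

₹36570 > ₹30745, so the regular income tax governs.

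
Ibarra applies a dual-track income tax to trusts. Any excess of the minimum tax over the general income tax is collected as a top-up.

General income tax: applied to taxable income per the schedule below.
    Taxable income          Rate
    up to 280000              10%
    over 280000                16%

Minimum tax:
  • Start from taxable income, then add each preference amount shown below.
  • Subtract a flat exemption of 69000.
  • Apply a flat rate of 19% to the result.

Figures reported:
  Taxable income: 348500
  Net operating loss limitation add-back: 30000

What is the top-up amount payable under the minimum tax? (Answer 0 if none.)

19845

Minimum tax:
  Adjusted income: 348500 + 30000 = 378500
  Less exemption 69000 → base 309500
  309500 × 19% = 58805

General income tax:
  280000 × 10% = 28000
  68500 × 16% = 10960
  → 38960

Excess of minimum tax over general income tax: 58805 − 38960 = 19845.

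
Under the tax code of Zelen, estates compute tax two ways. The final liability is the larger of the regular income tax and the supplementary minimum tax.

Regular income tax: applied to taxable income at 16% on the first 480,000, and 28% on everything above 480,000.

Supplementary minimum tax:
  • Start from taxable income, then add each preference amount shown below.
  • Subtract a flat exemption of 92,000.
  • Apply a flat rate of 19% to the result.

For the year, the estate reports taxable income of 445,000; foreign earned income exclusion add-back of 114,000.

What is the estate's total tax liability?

Regular income tax:
  445,000 × 16% = 71,200

Supplementary minimum tax:
  Adjusted income: 445,000 + 114,000 = 559,000
  Less exemption 92,000 → base 467,000
  467,000 × 19% = 88,730

88,730 > 71,200, so the supplementary minimum tax is the binding amount.

88,730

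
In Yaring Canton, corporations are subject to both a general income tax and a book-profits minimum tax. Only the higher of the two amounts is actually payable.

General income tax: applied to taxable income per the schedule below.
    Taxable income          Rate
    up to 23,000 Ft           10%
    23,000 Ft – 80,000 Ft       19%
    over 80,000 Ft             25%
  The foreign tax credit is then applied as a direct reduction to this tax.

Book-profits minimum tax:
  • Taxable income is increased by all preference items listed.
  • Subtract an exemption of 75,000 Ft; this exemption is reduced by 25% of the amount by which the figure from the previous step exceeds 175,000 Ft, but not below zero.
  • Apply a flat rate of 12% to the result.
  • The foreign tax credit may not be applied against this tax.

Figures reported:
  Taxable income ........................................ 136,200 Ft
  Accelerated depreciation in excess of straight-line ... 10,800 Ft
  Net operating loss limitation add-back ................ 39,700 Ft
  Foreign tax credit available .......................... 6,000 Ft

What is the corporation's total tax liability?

21,180 Ft

Book-profits minimum tax:
  Adjusted income: 136,200 Ft + 10,800 Ft + 39,700 Ft = 186,700 Ft
  Exemption: 75,000 Ft − 25% × (186,700 Ft − 175,000 Ft) = 75,000 Ft − 2,925 Ft = 72,075 Ft
  Base: 186,700 Ft − 72,075 Ft = 114,625 Ft
  114,625 Ft × 12% = 13,755 Ft

General income tax:
  23,000 Ft × 10% = 2,300 Ft
  57,000 Ft × 19% = 10,830 Ft
  56,200 Ft × 25% = 14,050 Ft
  → 27,180 Ft
  Less foreign tax credit 6,000 Ft → 21,180 Ft

21,180 Ft > 13,755 Ft, so the general income tax governs.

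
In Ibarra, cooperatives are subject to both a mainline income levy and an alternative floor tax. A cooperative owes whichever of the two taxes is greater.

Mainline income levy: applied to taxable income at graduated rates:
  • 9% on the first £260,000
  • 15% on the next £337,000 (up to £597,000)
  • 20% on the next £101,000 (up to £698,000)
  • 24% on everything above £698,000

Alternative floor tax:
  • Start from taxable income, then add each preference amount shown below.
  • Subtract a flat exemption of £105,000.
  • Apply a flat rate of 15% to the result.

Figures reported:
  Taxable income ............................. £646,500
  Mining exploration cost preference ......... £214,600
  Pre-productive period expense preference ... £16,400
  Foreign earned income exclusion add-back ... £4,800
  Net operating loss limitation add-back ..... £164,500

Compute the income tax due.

Mainline income levy:
  £260,000 × 9% = £23,400
  £337,000 × 15% = £50,550
  £49,500 × 20% = £9,900
  → £83,850

Alternative floor tax:
  Adjusted income: £646,500 + £214,600 + £16,400 + £4,800 + £164,500 = £1,046,800
  Less exemption £105,000 → base £941,800
  £941,800 × 15% = £141,270

£141,270 > £83,850, so the alternative floor tax is the binding amount.

£141,270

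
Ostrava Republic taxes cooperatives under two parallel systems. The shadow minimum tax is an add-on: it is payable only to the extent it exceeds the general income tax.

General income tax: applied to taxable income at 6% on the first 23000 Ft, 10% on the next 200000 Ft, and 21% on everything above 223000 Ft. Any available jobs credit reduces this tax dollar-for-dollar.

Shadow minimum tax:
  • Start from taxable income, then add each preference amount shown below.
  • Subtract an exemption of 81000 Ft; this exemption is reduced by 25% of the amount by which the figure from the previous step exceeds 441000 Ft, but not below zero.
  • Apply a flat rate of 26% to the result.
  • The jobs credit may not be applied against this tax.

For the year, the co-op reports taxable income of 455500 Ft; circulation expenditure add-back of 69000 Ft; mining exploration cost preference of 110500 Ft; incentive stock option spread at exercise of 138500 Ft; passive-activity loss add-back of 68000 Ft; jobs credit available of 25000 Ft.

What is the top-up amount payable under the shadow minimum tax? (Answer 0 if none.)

General income tax:
  23000 Ft × 6% = 1380 Ft
  200000 Ft × 10% = 20000 Ft
  232500 Ft × 21% = 48825 Ft
  → 70205 Ft
  Less jobs credit 25000 Ft → 45205 Ft

Shadow minimum tax:
  Adjusted income: 455500 Ft + 69000 Ft + 110500 Ft + 138500 Ft + 68000 Ft = 841500 Ft
  Exemption: 25% × (841500 Ft − 441000 Ft) = 100125 Ft ≥ 81000 Ft, so the exemption is fully phased out
  Base: 841500 Ft − 0 Ft = 841500 Ft
  841500 Ft × 26% = 218790 Ft

Excess of shadow minimum tax over general income tax: 218790 Ft − 45205 Ft = 173585 Ft.

173585 Ft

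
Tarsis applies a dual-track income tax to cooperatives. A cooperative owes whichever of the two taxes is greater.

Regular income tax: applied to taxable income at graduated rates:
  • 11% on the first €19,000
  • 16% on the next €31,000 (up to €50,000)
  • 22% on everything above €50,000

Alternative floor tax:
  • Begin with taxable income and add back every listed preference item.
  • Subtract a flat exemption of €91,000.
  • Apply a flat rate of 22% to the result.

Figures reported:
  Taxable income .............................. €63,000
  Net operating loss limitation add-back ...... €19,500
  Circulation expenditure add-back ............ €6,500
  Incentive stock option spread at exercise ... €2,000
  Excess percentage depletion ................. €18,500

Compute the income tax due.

€9,910

Alternative floor tax:
  Adjusted income: €63,000 + €19,500 + €6,500 + €2,000 + €18,500 = €109,500
  Less exemption €91,000 → base €18,500
  €18,500 × 22% = €4,070

Regular income tax:
  €19,000 × 11% = €2,090
  €31,000 × 16% = €4,960
  €13,000 × 22% = €2,860
  → €9,910

€9,910 > €4,070, so the regular income tax governs.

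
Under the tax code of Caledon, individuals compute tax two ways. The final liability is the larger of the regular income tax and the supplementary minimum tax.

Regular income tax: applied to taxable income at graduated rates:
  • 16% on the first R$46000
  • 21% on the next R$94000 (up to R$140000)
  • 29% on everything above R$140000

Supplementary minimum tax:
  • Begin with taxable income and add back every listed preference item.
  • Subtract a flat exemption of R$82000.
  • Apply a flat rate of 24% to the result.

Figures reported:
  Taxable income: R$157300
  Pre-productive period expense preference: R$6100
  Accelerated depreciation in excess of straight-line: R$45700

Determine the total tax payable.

R$32117

Supplementary minimum tax:
  Adjusted income: R$157300 + R$6100 + R$45700 = R$209100
  Less exemption R$82000 → base R$127100
  R$127100 × 24% = R$30504

Regular income tax:
  R$46000 × 16% = R$7360
  R$94000 × 21% = R$19740
  R$17300 × 29% = R$5017
  → R$32117

R$32117 > R$30504, so the regular income tax governs.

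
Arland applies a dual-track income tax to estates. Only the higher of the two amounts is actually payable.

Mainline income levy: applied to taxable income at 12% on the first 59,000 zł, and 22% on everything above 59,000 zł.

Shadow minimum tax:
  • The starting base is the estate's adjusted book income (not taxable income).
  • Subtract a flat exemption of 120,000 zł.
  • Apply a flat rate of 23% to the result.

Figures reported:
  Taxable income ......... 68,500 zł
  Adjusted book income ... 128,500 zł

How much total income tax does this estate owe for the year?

9,170 zł

Shadow minimum tax:
  Base (adjusted book income): 128,500 zł
  Less exemption 120,000 zł → base 8,500 zł
  8,500 zł × 23% = 1,955 zł

Mainline income levy:
  59,000 zł × 12% = 7,080 zł
  9,500 zł × 22% = 2,090 zł
  → 9,170 zł

9,170 zł > 1,955 zł, so the mainline income levy governs.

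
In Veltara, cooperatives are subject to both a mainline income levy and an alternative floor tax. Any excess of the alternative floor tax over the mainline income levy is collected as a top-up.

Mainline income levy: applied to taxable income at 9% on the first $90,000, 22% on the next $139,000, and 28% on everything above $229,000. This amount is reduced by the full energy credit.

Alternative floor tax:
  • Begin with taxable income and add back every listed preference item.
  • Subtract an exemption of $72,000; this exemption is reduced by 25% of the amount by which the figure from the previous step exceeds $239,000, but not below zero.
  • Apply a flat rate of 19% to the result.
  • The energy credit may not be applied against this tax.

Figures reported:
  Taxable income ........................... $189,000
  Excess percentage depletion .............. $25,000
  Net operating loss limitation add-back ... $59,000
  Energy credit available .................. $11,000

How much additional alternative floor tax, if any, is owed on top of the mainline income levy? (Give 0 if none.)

$20,925

Alternative floor tax:
  Adjusted income: $189,000 + $25,000 + $59,000 = $273,000
  Exemption: $72,000 − 25% × ($273,000 − $239,000) = $72,000 − $8,500 = $63,500
  Base: $273,000 − $63,500 = $209,500
  $209,500 × 19% = $39,805

Mainline income levy:
  $90,000 × 9% = $8,100
  $99,000 × 22% = $21,780
  → $29,880
  Less energy credit $11,000 → $18,880

Excess of alternative floor tax over mainline income levy: $39,805 − $18,880 = $20,925.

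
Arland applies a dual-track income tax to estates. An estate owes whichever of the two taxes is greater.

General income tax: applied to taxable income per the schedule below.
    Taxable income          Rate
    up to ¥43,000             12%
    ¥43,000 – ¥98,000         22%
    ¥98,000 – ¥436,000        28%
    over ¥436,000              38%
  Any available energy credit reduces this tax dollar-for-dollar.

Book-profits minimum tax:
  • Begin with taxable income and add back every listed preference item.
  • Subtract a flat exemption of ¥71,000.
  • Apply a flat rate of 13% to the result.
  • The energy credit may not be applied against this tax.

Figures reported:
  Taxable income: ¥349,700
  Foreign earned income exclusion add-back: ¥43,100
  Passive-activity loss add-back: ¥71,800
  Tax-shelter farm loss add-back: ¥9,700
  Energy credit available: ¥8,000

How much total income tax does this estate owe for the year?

General income tax:
  ¥43,000 × 12% = ¥5,160
  ¥55,000 × 22% = ¥12,100
  ¥251,700 × 28% = ¥70,476
  → ¥87,736
  Less energy credit ¥8,000 → ¥79,736

Book-profits minimum tax:
  Adjusted income: ¥349,700 + ¥43,100 + ¥71,800 + ¥9,700 = ¥474,300
  Less exemption ¥71,000 → base ¥403,300
  ¥403,300 × 13% = ¥52,429

¥79,736 > ¥52,429, so the general income tax governs.

¥79,736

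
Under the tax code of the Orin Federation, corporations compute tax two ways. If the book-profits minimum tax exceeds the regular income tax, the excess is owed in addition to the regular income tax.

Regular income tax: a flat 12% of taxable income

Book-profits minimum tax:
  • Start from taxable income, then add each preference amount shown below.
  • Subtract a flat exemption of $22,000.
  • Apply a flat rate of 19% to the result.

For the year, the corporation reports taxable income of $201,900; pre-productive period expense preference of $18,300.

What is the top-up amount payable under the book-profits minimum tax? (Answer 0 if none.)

$13,430

Regular income tax:
  $201,900 × 12% = $24,228

Book-profits minimum tax:
  Adjusted income: $201,900 + $18,300 = $220,200
  Less exemption $22,000 → base $198,200
  $198,200 × 19% = $37,658

Excess of book-profits minimum tax over regular income tax: $37,658 − $24,228 = $13,430.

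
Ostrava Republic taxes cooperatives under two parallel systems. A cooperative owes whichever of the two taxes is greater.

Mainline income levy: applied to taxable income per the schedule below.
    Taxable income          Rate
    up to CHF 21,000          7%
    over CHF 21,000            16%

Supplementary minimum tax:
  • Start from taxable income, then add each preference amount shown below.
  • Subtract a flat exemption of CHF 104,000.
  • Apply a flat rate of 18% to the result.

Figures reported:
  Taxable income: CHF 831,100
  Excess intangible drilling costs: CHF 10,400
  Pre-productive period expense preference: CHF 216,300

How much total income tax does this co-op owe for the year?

Supplementary minimum tax:
  Adjusted income: CHF 831,100 + CHF 10,400 + CHF 216,300 = CHF 1,057,800
  Less exemption CHF 104,000 → base CHF 953,800
  CHF 953,800 × 18% = CHF 171,684

Mainline income levy:
  CHF 21,000 × 7% = CHF 1,470
  CHF 810,100 × 16% = CHF 129,616
  → CHF 131,086

CHF 171,684 > CHF 131,086, so the supplementary minimum tax is the binding amount.

CHF 171,684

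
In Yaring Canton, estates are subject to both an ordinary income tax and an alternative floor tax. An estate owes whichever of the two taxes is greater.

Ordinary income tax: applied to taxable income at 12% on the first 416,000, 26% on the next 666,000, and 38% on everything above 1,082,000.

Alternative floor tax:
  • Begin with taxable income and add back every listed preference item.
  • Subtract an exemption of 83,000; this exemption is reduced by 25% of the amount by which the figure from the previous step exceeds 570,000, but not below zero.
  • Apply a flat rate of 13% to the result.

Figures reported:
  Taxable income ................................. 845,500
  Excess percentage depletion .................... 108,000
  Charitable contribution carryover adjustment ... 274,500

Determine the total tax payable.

Ordinary income tax:
  416,000 × 12% = 49,920
  429,500 × 26% = 111,670
  → 161,590

Alternative floor tax:
  Adjusted income: 845,500 + 108,000 + 274,500 = 1,228,000
  Exemption: 25% × (1,228,000 − 570,000) = 164,500 ≥ 83,000, so the exemption is fully phased out
  Base: 1,228,000 − 0 = 1,228,000
  1,228,000 × 13% = 159,640

161,590 > 159,640, so the ordinary income tax governs.

161,590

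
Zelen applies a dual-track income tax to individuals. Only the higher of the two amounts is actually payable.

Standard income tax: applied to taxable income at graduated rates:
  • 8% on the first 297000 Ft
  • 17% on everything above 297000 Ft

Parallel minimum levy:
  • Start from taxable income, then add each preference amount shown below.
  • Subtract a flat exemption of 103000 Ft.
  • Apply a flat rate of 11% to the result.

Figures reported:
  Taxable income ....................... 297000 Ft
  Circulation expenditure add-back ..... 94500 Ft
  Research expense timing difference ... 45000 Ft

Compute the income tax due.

36685 Ft

Parallel minimum levy:
  Adjusted income: 297000 Ft + 94500 Ft + 45000 Ft = 436500 Ft
  Less exemption 103000 Ft → base 333500 Ft
  333500 Ft × 11% = 36685 Ft

Standard income tax:
  297000 Ft × 8% = 23760 Ft

36685 Ft > 23760 Ft, so the parallel minimum levy is the binding amount.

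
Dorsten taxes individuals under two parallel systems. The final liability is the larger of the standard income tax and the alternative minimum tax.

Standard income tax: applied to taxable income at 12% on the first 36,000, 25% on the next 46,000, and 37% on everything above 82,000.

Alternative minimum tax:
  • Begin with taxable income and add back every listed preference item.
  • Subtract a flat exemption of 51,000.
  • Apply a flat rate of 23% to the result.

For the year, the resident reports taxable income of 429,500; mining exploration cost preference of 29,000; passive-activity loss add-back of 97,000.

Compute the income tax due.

144,395

Standard income tax:
  36,000 × 12% = 4,320
  46,000 × 25% = 11,500
  347,500 × 37% = 128,575
  → 144,395

Alternative minimum tax:
  Adjusted income: 429,500 + 29,000 + 97,000 = 555,500
  Less exemption 51,000 → base 504,500
  504,500 × 23% = 116,035

144,395 > 116,035, so the standard income tax governs.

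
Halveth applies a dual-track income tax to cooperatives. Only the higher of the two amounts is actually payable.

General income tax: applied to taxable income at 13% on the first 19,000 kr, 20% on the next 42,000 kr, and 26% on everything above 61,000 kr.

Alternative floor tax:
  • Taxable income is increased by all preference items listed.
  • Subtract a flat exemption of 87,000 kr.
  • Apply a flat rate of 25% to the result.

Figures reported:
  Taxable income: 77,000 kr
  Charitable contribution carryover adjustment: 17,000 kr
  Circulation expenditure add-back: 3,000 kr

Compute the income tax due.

General income tax:
  19,000 kr × 13% = 2,470 kr
  42,000 kr × 20% = 8,400 kr
  16,000 kr × 26% = 4,160 kr
  → 15,030 kr

Alternative floor tax:
  Adjusted income: 77,000 kr + 17,000 kr + 3,000 kr = 97,000 kr
  Less exemption 87,000 kr → base 10,000 kr
  10,000 kr × 25% = 2,500 kr

15,030 kr > 2,500 kr, so the general income tax governs.

15,030 kr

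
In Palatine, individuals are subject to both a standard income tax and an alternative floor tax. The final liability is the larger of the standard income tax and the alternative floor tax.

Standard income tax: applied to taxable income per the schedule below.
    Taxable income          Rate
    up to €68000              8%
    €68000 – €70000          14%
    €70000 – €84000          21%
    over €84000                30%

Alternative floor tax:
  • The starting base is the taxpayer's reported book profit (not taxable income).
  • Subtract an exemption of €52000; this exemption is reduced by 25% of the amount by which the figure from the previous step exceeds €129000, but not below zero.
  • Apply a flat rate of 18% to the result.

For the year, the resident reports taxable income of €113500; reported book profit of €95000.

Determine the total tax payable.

€17510

Alternative floor tax:
  Base (reported book profit): €95000
  Exemption: €95000 ≤ €129000, so full €52000 applies
  Base: €95000 − €52000 = €43000
  €43000 × 18% = €7740

Standard income tax:
  €68000 × 8% = €5440
  €2000 × 14% = €280
  €14000 × 21% = €2940
  €29500 × 30% = €8850
  → €17510

€17510 > €7740, so the standard income tax governs.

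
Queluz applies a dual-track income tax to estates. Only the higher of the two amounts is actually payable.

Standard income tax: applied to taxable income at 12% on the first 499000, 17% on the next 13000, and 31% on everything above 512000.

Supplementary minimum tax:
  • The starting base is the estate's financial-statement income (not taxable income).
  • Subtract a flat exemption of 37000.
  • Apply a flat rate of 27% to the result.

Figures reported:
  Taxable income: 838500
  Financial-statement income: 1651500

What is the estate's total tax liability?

435915

Standard income tax:
  499000 × 12% = 59880
  13000 × 17% = 2210
  326500 × 31% = 101215
  → 163305

Supplementary minimum tax:
  Base (financial-statement income): 1651500
  Less exemption 37000 → base 1614500
  1614500 × 27% = 435915

435915 > 163305, so the supplementary minimum tax is the binding amount.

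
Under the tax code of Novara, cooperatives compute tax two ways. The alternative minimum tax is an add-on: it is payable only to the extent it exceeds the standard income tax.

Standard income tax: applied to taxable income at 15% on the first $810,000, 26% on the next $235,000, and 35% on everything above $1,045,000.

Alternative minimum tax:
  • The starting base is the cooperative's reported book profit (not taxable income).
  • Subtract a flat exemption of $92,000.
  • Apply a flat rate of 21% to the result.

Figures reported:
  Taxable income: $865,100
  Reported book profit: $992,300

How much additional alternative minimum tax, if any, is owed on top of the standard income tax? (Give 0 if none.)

Alternative minimum tax:
  Base (reported book profit): $992,300
  Less exemption $92,000 → base $900,300
  $900,300 × 21% = $189,063

Standard income tax:
  $810,000 × 15% = $121,500
  $55,100 × 26% = $14,326
  → $135,826

Excess of alternative minimum tax over standard income tax: $189,063 − $135,826 = $53,237.

$53,237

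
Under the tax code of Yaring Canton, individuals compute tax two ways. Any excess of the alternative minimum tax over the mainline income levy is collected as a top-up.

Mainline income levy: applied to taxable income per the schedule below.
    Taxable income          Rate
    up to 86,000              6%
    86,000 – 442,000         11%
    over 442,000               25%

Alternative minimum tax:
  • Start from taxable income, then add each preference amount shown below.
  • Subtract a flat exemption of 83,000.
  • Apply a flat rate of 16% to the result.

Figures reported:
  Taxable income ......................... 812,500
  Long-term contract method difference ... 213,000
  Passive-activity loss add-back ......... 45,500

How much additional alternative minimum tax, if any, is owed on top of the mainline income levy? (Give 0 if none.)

Alternative minimum tax:
  Adjusted income: 812,500 + 213,000 + 45,500 = 1,071,000
  Less exemption 83,000 → base 988,000
  988,000 × 16% = 158,080

Mainline income levy:
  86,000 × 6% = 5,160
  356,000 × 11% = 39,160
  370,500 × 25% = 92,625
  → 136,945

Excess of alternative minimum tax over mainline income levy: 158,080 − 136,945 = 21,135.

21,135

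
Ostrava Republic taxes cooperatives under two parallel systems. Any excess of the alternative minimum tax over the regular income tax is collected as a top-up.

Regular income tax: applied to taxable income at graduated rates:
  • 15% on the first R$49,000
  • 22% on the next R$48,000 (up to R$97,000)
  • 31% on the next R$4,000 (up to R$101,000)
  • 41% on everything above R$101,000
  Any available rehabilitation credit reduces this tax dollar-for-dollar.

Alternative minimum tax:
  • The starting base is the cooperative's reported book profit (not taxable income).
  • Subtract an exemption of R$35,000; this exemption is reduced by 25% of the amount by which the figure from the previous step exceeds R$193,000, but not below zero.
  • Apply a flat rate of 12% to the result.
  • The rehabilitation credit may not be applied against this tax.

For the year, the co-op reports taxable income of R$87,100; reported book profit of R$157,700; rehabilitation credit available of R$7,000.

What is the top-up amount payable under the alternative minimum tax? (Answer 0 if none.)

R$5,992

Regular income tax:
  R$49,000 × 15% = R$7,350
  R$38,100 × 22% = R$8,382
  → R$15,732
  Less rehabilitation credit R$7,000 → R$8,732

Alternative minimum tax:
  Base (reported book profit): R$157,700
  Exemption: R$157,700 ≤ R$193,000, so full R$35,000 applies
  Base: R$157,700 − R$35,000 = R$122,700
  R$122,700 × 12% = R$14,724

Excess of alternative minimum tax over regular income tax: R$14,724 − R$8,732 = R$5,992.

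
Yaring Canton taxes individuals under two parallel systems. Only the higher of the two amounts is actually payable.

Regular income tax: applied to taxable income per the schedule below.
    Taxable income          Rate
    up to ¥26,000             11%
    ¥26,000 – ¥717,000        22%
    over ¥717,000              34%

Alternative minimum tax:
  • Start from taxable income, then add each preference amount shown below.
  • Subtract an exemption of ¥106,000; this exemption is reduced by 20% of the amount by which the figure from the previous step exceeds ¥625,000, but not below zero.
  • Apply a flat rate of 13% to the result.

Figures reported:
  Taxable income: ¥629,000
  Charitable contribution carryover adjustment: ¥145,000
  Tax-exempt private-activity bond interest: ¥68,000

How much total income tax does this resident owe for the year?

¥135,520

Regular income tax:
  ¥26,000 × 11% = ¥2,860
  ¥603,000 × 22% = ¥132,660
  → ¥135,520

Alternative minimum tax:
  Adjusted income: ¥629,000 + ¥145,000 + ¥68,000 = ¥842,000
  Exemption: ¥106,000 − 20% × (¥842,000 − ¥625,000) = ¥106,000 − ¥43,400 = ¥62,600
  Base: ¥842,000 − ¥62,600 = ¥779,400
  ¥779,400 × 13% = ¥101,322

¥135,520 > ¥101,322, so the regular income tax governs.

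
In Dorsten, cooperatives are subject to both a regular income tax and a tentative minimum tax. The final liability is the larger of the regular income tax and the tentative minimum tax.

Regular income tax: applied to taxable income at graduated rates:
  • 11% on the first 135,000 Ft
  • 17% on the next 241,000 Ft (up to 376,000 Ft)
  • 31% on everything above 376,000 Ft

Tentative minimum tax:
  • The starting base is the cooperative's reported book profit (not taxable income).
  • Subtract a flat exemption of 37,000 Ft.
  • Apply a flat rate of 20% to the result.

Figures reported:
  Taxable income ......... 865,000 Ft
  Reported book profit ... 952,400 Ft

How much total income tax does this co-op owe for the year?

Tentative minimum tax:
  Base (reported book profit): 952,400 Ft
  Less exemption 37,000 Ft → base 915,400 Ft
  915,400 Ft × 20% = 183,080 Ft

Regular income tax:
  135,000 Ft × 11% = 14,850 Ft
  241,000 Ft × 17% = 40,970 Ft
  489,000 Ft × 31% = 151,590 Ft
  → 207,410 Ft

207,410 Ft > 183,080 Ft, so the regular income tax governs.

207,410 Ft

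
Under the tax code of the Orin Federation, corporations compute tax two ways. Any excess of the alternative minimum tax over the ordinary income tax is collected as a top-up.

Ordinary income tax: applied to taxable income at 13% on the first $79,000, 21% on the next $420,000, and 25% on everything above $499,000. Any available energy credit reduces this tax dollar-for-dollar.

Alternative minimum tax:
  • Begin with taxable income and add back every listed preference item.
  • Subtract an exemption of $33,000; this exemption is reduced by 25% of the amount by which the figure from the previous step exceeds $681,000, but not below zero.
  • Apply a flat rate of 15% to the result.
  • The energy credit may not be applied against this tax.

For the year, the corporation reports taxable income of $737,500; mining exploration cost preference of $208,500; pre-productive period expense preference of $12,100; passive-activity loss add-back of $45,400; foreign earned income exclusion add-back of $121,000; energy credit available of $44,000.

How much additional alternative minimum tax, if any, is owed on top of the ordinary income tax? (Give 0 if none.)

$54,580

Ordinary income tax:
  $79,000 × 13% = $10,270
  $420,000 × 21% = $88,200
  $238,500 × 25% = $59,625
  → $158,095
  Less energy credit $44,000 → $114,095

Alternative minimum tax:
  Adjusted income: $737,500 + $208,500 + $12,100 + $45,400 + $121,000 = $1,124,500
  Exemption: 25% × ($1,124,500 − $681,000) = $110,875 ≥ $33,000, so the exemption is fully phased out
  Base: $1,124,500 − $0 = $1,124,500
  $1,124,500 × 15% = $168,675

Excess of alternative minimum tax over ordinary income tax: $168,675 − $114,095 = $54,580.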